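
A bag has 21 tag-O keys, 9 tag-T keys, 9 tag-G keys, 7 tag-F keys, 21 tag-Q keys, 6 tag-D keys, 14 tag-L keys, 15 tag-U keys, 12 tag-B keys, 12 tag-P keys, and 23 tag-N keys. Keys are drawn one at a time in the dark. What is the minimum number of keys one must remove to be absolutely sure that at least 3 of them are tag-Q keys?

In the worst case for collecting tag-Q keys, every non-tag-Q key comes out first.
There are 21 + 9 + 9 + 7 + 6 + 14 + 15 + 12 + 12 + 23 = 128 non-tag-Q keys altogether.
After those, each further key must be tag-Q, so 128 + 3 = 131 draws guarantee 3 tag-Q keys.

131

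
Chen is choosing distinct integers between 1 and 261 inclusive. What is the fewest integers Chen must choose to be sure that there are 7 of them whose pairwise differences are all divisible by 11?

67

Integers whose pairwise differences are multiples of 11 are exactly those sharing a remainder mod 11. By pigeonhole, the 11 residue classes mod 11 are the pigeonholes.
With 66 integers one could put 6 in each residue class and have no class reach 7.
The 67th integer pushes some class to 7, so 11·6 + 1 = 67.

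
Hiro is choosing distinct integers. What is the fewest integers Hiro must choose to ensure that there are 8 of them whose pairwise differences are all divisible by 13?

92

Integers whose pairwise differences are multiples of 13 are exactly those sharing a remainder mod 13. The 13 residue classes mod 13 are the pigeonholes.
With 91 integers one could put 7 in each residue class and have no class reach 8.
The 92nd integer pushes some class to 8, so 13·7 + 1 = 92.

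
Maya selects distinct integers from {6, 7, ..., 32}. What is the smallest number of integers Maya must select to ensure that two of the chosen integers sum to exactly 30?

19

Two chosen integers sum to 30 exactly when both halves of some pair {x, 30−x} with 6 ≤ x ≤ 30−x ≤ 24 are chosen — 9 such pairs.
The remaining 9 elements (those with no distinct partner in range) can never complete a 30-sum, so the worst case takes all of them and one from each pair: 9 + 9 = 18.
Pigeonhole: the 19th integer has to be the second member of some pair, so 18 + 1 = 19.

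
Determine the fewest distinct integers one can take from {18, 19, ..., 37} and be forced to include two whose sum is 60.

Two chosen integers sum to 60 exactly when both halves of some pair {x, 60−x} with 23 ≤ x ≤ 60−x ≤ 37 are chosen — 7 such pairs.
The remaining 6 elements (those with no distinct partner in range) can never complete a 60-sum, so the worst case takes all of them and one from each pair: 6 + 7 = 13.
By pigeonhole, the 14th integer has to be the second member of some pair, so 13 + 1 = 14.

14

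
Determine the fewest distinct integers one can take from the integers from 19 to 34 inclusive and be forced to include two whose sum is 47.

12

Two chosen integers sum to 47 exactly when both halves of some pair {x, 47−x} with 19 ≤ x ≤ 47−x ≤ 28 are chosen — 5 such pairs.
The remaining 6 elements (those with no distinct partner in range) can never complete a 47-sum, so the worst case takes all of them and one from each pair: 6 + 5 = 11.
Pigeonhole: the 12th integer has to be the second member of some pair, so 11 + 1 = 12.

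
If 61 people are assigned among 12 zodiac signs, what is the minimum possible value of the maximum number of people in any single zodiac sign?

The 12 zodiac signs are the holes and the 61 people are the pigeons.
If every zodiac sign held at most 5 people, the total would be at most 12 × 5 = 60, which is less than 61.
So some zodiac sign holds at least ⌈61/12⌉ = 6 people.

6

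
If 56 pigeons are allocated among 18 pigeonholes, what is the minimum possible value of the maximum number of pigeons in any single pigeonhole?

The 18 pigeonholes are the holes and the 56 pigeons are the pigeons.
If every pigeonhole held at most 3 pigeons, the total would be at most 18 × 3 = 54, which is less than 56.
So some pigeonhole holds at least ⌈56/18⌉ = 4 pigeons.

4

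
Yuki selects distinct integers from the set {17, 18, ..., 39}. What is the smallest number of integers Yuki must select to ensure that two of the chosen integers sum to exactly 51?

15

Two chosen integers sum to 51 exactly when both halves of some pair {x, 51−x} with 17 ≤ x ≤ 51−x ≤ 34 are chosen — 9 such pairs.
The remaining 5 elements (those with no distinct partner in range) can never complete a 51-sum, so the worst case takes all of them and one from each pair: 5 + 9 = 14.
Pigeonhole: the 15th integer has to be the second member of some pair, so 14 + 1 = 15.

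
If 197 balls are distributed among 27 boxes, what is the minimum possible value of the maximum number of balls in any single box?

By pigeonhole, the 27 boxes are the holes and the 197 balls are the pigeons.
If every box held at most 7 balls, the total would be at most 27 × 7 = 189, which is less than 197.
So some box holds at least ⌈197/27⌉ = 8 balls.

8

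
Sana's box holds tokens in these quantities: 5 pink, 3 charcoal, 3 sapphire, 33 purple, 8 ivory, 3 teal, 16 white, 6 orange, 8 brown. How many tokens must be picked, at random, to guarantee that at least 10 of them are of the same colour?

The 9 colours are the holes; the tokens drawn are the pigeons.
To avoid 10 of any one colour, the worst case takes at most 9 of each colour, or every token of a colour that has fewer than 9.
That gives 5 + 3 + 3 + 9 + 8 + 3 + 9 + 6 + 8 = 54 tokens with no colour reaching 10.
The next token forces some colour to 10, so 54 + 1 = 55.

55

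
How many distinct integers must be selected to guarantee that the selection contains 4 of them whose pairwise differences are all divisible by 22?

Integers whose pairwise differences are multiples of 22 are exactly those sharing a remainder mod 22. The 22 residue classes mod 22 are the pigeonholes.
With 66 integers one could put 3 in each residue class and have no class reach 4.
The 67th integer pushes some class to 4, so 22·3 + 1 = 67.

67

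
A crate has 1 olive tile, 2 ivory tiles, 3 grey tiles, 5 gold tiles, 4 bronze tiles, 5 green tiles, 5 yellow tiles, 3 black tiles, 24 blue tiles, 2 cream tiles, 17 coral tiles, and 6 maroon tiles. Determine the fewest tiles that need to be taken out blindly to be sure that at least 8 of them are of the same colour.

Pigeonhole: put each drawn tile into a box by colour. The largest draw with every box below 8 takes min(count, 7) from each colour; colours with fewer than 7 contribute all they have.
Σ min(cᵢ, 7) = 1 + 2 + 3 + 5 + 4 + 5 + 5 + 3 + 7 + 2 + 7 + 6 = 50.
Draw number 50 + 1 = 51 must push one box to 8.

51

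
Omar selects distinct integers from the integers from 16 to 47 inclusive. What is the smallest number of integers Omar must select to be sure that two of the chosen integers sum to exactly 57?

20

Group the elements by complementary pair {x, 57−x}: {16,41}, {17,40}, {18,39}, …, giving 13 two-element pairs and 6 integers whose partner 57−x falls outside [16,47].
By the pigeonhole principle, treating each of those 19 groups as a pigeonhole, one can pick one integer per group — 19 integers — with no two summing to 57.
The 20th integer lands in an occupied pair, forcing a sum of 57.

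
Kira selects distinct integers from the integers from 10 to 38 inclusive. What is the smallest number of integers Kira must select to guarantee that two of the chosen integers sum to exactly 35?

A set avoiding the sum 35 can contain at most one of each pair {x, 35−x}, plus the 13 elements whose complement lies outside the range.
The integers 18, …, 38 (21 of them) are such a set: any two sum to at least 18+19 = 37 > 35.
Any 22nd integer completes one of the 8 pairs, so 22 choices force a sum of 35.

22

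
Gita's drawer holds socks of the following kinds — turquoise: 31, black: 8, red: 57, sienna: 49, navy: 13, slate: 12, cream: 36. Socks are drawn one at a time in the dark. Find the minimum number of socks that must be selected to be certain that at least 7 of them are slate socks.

201

In the worst case for collecting slate socks, every non-slate sock comes out first.
There are 31 + 8 + 57 + 49 + 13 + 36 = 194 non-slate socks altogether.
After those, each further sock must be slate, so 194 + 7 = 201 draws guarantee 7 slate socks.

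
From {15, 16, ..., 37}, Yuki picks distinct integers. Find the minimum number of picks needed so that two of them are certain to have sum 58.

16

Group the elements by complementary pair {x, 58−x}: {21,37}, {22,36}, {23,35}, …, giving 8 two-element pairs, the single value 29 (it cannot pair with itself since the integers are distinct), and 6 integers whose partner 58−x falls outside [15,37].
Pigeonhole: treating each of those 15 groups as a pigeonhole, one can pick one integer per group — 15 integers — with no two summing to 58.
The 16th integer lands in an occupied pair, forcing a sum of 58.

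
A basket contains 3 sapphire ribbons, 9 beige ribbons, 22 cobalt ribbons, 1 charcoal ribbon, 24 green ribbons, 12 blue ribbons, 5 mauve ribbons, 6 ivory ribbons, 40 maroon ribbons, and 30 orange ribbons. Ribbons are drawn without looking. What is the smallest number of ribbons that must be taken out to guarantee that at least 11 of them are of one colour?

The 10 colours are the holes; the ribbons drawn are the pigeons.
To avoid 11 of any one colour, the worst case takes at most 10 of each colour, or every ribbon of a colour that has fewer than 10.
That gives 3 + 9 + 10 + 1 + 10 + 10 + 5 + 6 + 10 + 10 = 74 ribbons with no colour reaching 11.
The next ribbon forces some colour to 11, so 74 + 1 = 75.

75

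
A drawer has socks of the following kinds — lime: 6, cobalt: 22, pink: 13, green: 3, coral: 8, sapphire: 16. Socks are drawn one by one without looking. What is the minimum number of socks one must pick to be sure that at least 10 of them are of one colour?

An adversary could hand out at most 9 socks per colour (lime, green, coral run out sooner): 6 + 9 + 9 + 3 + 8 + 9 = 44 socks and still no colour has 10.
One more sock lands in a colour already at 9, so 45 draws are enough and 44 are not.

45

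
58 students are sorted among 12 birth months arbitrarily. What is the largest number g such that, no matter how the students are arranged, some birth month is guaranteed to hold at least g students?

By pigeonhole, the 12 birth months are the holes and the 58 students are the pigeons.
If every birth month held at most 4 students, the total would be at most 12 × 4 = 48, which is less than 58.
So some birth month holds at least ⌈58/12⌉ = 5 students.

5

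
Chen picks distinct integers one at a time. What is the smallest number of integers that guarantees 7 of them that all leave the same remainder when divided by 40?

Pigeonhole: the 40 residue classes mod 40 are the pigeonholes.
With 240 integers one could put 6 in each residue class and have no class reach 7.
The 241st integer pushes some class to 7, so 40·6 + 1 = 241.

241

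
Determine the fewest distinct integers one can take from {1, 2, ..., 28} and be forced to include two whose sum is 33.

A set avoiding the sum 33 can contain at most one of each pair {x, 33−x}, plus the 4 elements whose complement lies outside the range.
The integers 1, …, 16 (16 of them) are such a set: any two sum to at least 1+2 = 3 and at most 15+16 = 31 < 33.
Any 17th integer completes one of the 12 pairs, so 17 choices force a sum of 33.

17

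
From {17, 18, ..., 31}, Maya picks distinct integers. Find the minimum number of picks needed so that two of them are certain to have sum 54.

12

A set avoiding the sum 54 can contain at most one of each pair {x, 54−x}, plus the 7 elements whose complement lies outside the range or equal to its own complement.
The integers 17, …, 27 (11 of them) are such a set: any two sum to at least 17+18 = 35 and at most 26+27 = 53 < 54.
Any 12th integer completes one of the 4 pairs, so 12 choices force a sum of 54.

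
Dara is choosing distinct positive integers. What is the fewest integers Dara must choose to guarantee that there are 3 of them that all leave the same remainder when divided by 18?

37

The 18 residue classes mod 18 are the pigeonholes.
With 36 integers one could put 2 in each residue class and have no class reach 3.
The 37th integer pushes some class to 3, so 18·2 + 1 = 37.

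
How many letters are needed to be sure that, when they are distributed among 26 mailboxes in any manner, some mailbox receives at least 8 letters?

183

With 182 letters one could put exactly 7 in each of the 26 mailboxes, and no mailbox would reach 8.
By pigeonhole, one more letter must land in a mailbox that already has 7, giving it 8.
So 26 × 7 + 1 = 183 letters are required.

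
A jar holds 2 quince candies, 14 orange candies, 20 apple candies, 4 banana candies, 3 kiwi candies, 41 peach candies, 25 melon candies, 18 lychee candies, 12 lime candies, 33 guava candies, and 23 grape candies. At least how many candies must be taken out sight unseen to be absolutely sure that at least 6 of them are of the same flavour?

By the pigeonhole principle, the 11 flavours are the holes; the candies drawn are the pigeons.
To avoid 6 of any one flavour, the worst case takes at most 5 of each flavour, or every candy of a flavour that has fewer than 5.
That gives 2 + 5 + 5 + 4 + 3 + 5 + 5 + 5 + 5 + 5 + 5 = 49 candies with no flavour reaching 6.
The next candy forces some flavour to 6, so 49 + 1 = 50.

50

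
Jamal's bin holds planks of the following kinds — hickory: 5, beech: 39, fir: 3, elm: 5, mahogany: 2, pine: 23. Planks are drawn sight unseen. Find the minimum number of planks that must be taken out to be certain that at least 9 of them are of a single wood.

Pigeonhole: put each drawn plank into a box by wood. The largest draw with every box below 9 takes min(count, 8) from each wood; woods with fewer than 8 contribute all they have.
Σ min(cᵢ, 8) = 5 + 8 + 3 + 5 + 2 + 8 = 31.
Draw number 31 + 1 = 32 must push one box to 9.

32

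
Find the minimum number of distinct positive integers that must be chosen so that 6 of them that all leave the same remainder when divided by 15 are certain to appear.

By the pigeonhole principle, the 15 residue classes mod 15 are the pigeonholes.
With 75 integers one could put 5 in each residue class and have no class reach 6.
The 76th integer pushes some class to 6, so 15·5 + 1 = 76.

76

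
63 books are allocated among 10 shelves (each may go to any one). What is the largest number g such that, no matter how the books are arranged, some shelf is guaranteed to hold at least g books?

7

The 10 shelves are the holes and the 63 books are the pigeons.
If every shelf held at most 6 books, the total would be at most 10 × 6 = 60, which is less than 63.
So some shelf holds at least ⌈63/10⌉ = 7 books.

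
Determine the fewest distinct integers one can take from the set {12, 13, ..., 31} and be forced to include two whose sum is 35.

15

Group the elements by complementary pair {x, 35−x}: {12,23}, {13,22}, {14,21}, …, giving 6 two-element pairs and 8 integers whose partner 35−x falls outside [12,31].
Treating each of those 14 groups as a pigeonhole, one can pick one integer per group — 14 integers — with no two summing to 35.
The 15th integer lands in an occupied pair, forcing a sum of 35.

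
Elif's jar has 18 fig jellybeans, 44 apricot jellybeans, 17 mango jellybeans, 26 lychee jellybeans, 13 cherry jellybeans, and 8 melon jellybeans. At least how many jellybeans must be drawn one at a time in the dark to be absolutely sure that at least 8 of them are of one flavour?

An adversary could hand out at most 7 jellybeans per flavour: 7 + 7 + 7 + 7 + 7 + 7 = 42 jellybeans and still no flavour has 8.
One more jellybean lands in a flavour already at 7, so 43 draws are enough and 42 are not.

43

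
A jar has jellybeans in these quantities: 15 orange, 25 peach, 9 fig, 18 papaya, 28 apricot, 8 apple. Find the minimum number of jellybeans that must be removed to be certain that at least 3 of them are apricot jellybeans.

In the worst case for collecting apricot jellybeans, every non-apricot jellybean comes out first.
There are 15 + 25 + 9 + 18 + 8 = 75 non-apricot jellybeans altogether.
After those, each further jellybean must be apricot, so 75 + 3 = 78 draws guarantee 3 apricot jellybeans.

78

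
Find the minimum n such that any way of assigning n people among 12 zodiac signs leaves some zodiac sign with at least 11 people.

121

With 120 people one could put exactly 10 in each of the 12 zodiac signs, and no zodiac sign would reach 11.
One more person must land in a zodiac sign that already has 10, giving it 11.
So 12 × 10 + 1 = 121 people are required.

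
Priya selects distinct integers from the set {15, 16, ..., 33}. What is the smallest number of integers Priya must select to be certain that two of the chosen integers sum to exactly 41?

Two chosen integers sum to 41 exactly when both halves of some pair {x, 41−x} with 15 ≤ x ≤ 41−x ≤ 26 are chosen — 6 such pairs.
The remaining 7 elements (those with no distinct partner in range) can never complete a 41-sum, so the worst case takes all of them and one from each pair: 7 + 6 = 13.
By the pigeonhole principle, the 14th integer has to be the second member of some pair, so 13 + 1 = 14.

14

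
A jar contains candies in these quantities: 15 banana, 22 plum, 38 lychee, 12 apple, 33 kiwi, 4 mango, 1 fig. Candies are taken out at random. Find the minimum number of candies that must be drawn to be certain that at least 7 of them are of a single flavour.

36

Put each drawn candy into a box by flavour. The largest draw with every box below 7 takes min(count, 6) from each flavour; flavours with fewer than 6 contribute all they have.
Σ min(cᵢ, 6) = 6 + 6 + 6 + 6 + 6 + 4 + 1 = 35.
Draw number 35 + 1 = 36 must push one box to 7.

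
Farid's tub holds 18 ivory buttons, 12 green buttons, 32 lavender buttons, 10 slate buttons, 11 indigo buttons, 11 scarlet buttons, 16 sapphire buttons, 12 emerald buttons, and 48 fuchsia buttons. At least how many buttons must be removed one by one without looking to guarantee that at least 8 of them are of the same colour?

64

By pigeonhole, put each drawn button into a box by colour. The largest draw with every box below 8 takes min(count, 7) from each colour.
Σ min(cᵢ, 7) = 7 + 7 + 7 + 7 + 7 + 7 + 7 + 7 + 7 = 63.
Draw number 63 + 1 = 64 must push one box to 8.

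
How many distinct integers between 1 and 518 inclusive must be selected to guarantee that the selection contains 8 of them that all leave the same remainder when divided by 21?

148

The 21 residue classes mod 21 are the pigeonholes.
With 147 integers one could put 7 in each residue class and have no class reach 8.
The 148th integer pushes some class to 8, so 21·7 + 1 = 148.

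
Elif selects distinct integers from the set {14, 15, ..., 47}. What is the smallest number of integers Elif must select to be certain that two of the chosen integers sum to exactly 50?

24

A set avoiding the sum 50 can contain at most one of each pair {x, 50−x}, plus the 12 elements whose complement lies outside the range or equal to its own complement.
The integers 25, …, 47 (23 of them) are such a set: any two sum to at least 25+26 = 51 > 50.
Any 24th integer completes one of the 11 pairs, so 24 choices force a sum of 50.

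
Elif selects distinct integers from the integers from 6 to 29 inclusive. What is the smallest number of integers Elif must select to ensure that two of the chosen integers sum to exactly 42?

Two chosen integers sum to 42 exactly when both halves of some pair {x, 42−x} with 13 ≤ x ≤ 42−x ≤ 29 are chosen — 8 such pairs.
The remaining 8 elements (those with no distinct partner in range) can never complete a 42-sum, so the worst case takes all of them and one from each pair: 8 + 8 = 16.
The 17th integer has to be the second member of some pair, so 16 + 1 = 17.

17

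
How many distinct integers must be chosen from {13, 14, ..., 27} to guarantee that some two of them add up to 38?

10

Two chosen integers sum to 38 exactly when both halves of some pair {x, 38−x} with 13 ≤ x ≤ 38−x ≤ 25 are chosen — 6 such pairs.
The remaining 3 elements (those with no distinct partner in range) can never complete a 38-sum, so the worst case takes all of them and one from each pair: 3 + 6 = 9.
The 10th integer has to be the second member of some pair, so 9 + 1 = 10.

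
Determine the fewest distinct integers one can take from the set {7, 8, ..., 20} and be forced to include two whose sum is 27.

8

A set avoiding the sum 27 can contain at most one of each pair {x, 27−x}.
The integers 14, …, 20 (7 of them) are such a set: any two sum to at least 14+15 = 29 > 27.
Any 8th integer completes one of the 7 pairs, so 8 choices force a sum of 27.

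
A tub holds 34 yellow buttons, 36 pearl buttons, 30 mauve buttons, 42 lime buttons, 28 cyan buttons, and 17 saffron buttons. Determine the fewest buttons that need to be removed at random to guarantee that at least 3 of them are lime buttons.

148

In the worst case for collecting lime buttons, every non-lime button comes out first.
There are 34 + 36 + 30 + 28 + 17 = 145 non-lime buttons altogether.
After those, each further button must be lime, so 145 + 3 = 148 draws guarantee 3 lime buttons.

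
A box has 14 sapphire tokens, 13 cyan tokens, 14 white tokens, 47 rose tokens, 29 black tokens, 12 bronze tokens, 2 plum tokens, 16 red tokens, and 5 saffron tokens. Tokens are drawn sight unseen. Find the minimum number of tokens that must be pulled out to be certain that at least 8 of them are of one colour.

57

The 9 colours are the holes; the tokens drawn are the pigeons.
To avoid 8 of any one colour, the worst case takes at most 7 of each colour, or every token of a colour that has fewer than 7.
That gives 7 + 7 + 7 + 7 + 7 + 7 + 2 + 7 + 5 = 56 tokens with no colour reaching 8.
The next token forces some colour to 8, so 56 + 1 = 57.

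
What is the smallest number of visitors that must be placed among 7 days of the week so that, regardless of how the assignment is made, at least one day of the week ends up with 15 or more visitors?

99

With 98 visitors one could put exactly 14 in each of the 7 days of the week, and no day of the week would reach 15.
By pigeonhole, one more visitor must land in a day of the week that already has 14, giving it 15.
So 7 × 14 + 1 = 99 visitors are required.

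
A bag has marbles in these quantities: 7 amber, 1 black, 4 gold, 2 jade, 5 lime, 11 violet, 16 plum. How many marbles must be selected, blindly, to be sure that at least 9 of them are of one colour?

36

An adversary could hand out at most 8 marbles per colour (5 colours run out sooner): 7 + 1 + 4 + 2 + 5 + 8 + 8 = 35 marbles and still no colour has 9.
One more marble lands in a colour already at 8, so 36 draws are enough and 35 are not.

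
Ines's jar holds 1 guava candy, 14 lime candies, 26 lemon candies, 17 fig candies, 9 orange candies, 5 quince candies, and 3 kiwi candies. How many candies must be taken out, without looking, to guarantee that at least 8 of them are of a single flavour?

38

An adversary could hand out at most 7 candies per flavour (guava, quince, kiwi run out sooner): 1 + 7 + 7 + 7 + 7 + 5 + 3 = 37 candies and still no flavour has 8.
By the pigeonhole principle, one more candy lands in a flavour already at 7, so 38 draws are enough and 37 are not.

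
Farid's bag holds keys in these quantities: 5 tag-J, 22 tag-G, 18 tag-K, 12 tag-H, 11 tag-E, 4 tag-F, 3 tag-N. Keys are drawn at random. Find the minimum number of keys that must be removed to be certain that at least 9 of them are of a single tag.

45

By pigeonhole, the 7 tags are the holes; the keys drawn are the pigeons.
To avoid 9 of any one tag, the worst case takes at most 8 of each tag, or every key of a tag that has fewer than 8.
That gives 5 + 8 + 8 + 8 + 8 + 4 + 3 = 44 keys with no tag reaching 9.
The next key forces some tag to 9, so 44 + 1 = 45.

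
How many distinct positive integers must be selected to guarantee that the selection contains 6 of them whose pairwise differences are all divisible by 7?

Integers whose pairwise differences are multiples of 7 are exactly those sharing a remainder mod 7. The 7 residue classes mod 7 are the pigeonholes.
With 35 integers one could put 5 in each residue class and have no class reach 6.
The 36th integer pushes some class to 6, so 7·5 + 1 = 36.

36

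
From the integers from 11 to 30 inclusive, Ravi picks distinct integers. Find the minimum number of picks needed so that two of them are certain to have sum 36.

A set avoiding the sum 36 can contain at most one of each pair {x, 36−x}, plus the 6 elements whose complement lies outside the range or equal to its own complement.
The integers 18, …, 30 (13 of them) are such a set: any two sum to at least 18+19 = 37 > 36.
Pigeonhole: any 14th integer completes one of the 7 pairs, so 14 choices force a sum of 36.

14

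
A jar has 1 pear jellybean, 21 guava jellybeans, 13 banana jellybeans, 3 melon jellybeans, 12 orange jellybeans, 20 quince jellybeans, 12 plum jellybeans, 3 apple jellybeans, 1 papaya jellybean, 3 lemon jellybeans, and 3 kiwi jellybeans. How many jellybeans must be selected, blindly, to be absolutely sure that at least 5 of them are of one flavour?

An adversary could hand out at most 4 jellybeans per flavour (6 flavours run out sooner): 1 + 4 + 4 + 3 + 4 + 4 + 4 + 3 + 1 + 3 + 3 = 34 jellybeans and still no flavour has 5.
One more jellybean lands in a flavour already at 4, so 35 draws are enough and 34 are not.

35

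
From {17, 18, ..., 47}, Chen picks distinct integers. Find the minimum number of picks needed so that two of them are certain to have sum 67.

18

Group the elements by complementary pair {x, 67−x}: {20,47}, {21,46}, {22,45}, …, giving 14 two-element pairs and 3 integers whose partner 67−x falls outside [17,47].
Treating each of those 17 groups as a pigeonhole, one can pick one integer per group — 17 integers — with no two summing to 67.
The 18th integer lands in an occupied pair, forcing a sum of 67.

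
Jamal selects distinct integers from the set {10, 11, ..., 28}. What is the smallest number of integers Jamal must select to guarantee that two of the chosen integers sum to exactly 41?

Group the elements by complementary pair {x, 41−x}: {13,28}, {14,27}, {15,26}, …, giving 8 two-element pairs and 3 integers whose partner 41−x falls outside [10,28].
Treating each of those 11 groups as a pigeonhole, one can pick one integer per group — 11 integers — with no two summing to 41.
The 12th integer lands in an occupied pair, forcing a sum of 41.

12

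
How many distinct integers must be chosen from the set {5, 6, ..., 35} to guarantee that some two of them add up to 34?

20

Two chosen integers sum to 34 exactly when both halves of some pair {x, 34−x} with 5 ≤ x ≤ 34−x ≤ 29 are chosen — 12 such pairs.
The remaining 7 elements (those with no distinct partner in range) can never complete a 34-sum, so the worst case takes all of them and one from each pair: 7 + 12 = 19.
By pigeonhole, the 20th integer has to be the second member of some pair, so 19 + 1 = 20.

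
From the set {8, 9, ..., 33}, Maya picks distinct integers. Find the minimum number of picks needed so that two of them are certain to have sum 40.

15

A set avoiding the sum 40 can contain at most one of each pair {x, 40−x}, plus the 2 elements whose complement lies outside the range or equal to its own complement.
The integers 20, …, 33 (14 of them) are such a set: any two sum to at least 20+21 = 41 > 40.
By the pigeonhole principle, any 15th integer completes one of the 12 pairs, so 15 choices force a sum of 40.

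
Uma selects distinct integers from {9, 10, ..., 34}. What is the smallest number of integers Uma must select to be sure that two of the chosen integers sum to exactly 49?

17

Group the elements by complementary pair {x, 49−x}: {15,34}, {16,33}, {17,32}, …, giving 10 two-element pairs and 6 integers whose partner 49−x falls outside [9,34].
Treating each of those 16 groups as a pigeonhole, one can pick one integer per group — 16 integers — with no two summing to 49.
The 17th integer lands in an occupied pair, forcing a sum of 49.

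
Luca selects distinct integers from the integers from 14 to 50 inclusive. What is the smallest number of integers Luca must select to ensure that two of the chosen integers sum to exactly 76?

Two chosen integers sum to 76 exactly when both halves of some pair {x, 76−x} with 26 ≤ x ≤ 76−x ≤ 50 are chosen — 12 such pairs.
The remaining 13 elements (those with no distinct partner in range) can never complete a 76-sum, so the worst case takes all of them and one from each pair: 13 + 12 = 25.
By the pigeonhole principle, the 26th integer has to be the second member of some pair, so 25 + 1 = 26.

26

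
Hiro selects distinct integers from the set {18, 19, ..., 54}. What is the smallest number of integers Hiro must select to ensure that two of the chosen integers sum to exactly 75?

Two chosen integers sum to 75 exactly when both halves of some pair {x, 75−x} with 21 ≤ x ≤ 75−x ≤ 54 are chosen — 17 such pairs.
The remaining 3 elements (those with no distinct partner in range) can never complete a 75-sum, so the worst case takes all of them and one from each pair: 3 + 17 = 20.
By the pigeonhole principle, the 21st integer has to be the second member of some pair, so 20 + 1 = 21.

21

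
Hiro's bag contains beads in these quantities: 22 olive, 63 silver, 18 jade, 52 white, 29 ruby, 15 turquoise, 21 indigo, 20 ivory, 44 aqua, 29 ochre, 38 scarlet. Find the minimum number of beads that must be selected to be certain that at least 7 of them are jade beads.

In the worst case for collecting jade beads, every non-jade bead comes out first.
There are 22 + 63 + 52 + 29 + 15 + 21 + 20 + 44 + 29 + 38 = 333 non-jade beads altogether.
After those, each further bead must be jade, so 333 + 7 = 340 draws guarantee 7 jade beads.

340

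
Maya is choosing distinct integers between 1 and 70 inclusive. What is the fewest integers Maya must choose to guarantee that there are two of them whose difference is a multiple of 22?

Integers whose pairwise differences are multiples of 22 are exactly those sharing a remainder mod 22. The 22 residue classes mod 22 are the pigeonholes.
With 22 integers one could put 1 in each residue class and have no class reach 2.
The 23rd integer pushes some class to 2, so 22·1 + 1 = 23.

23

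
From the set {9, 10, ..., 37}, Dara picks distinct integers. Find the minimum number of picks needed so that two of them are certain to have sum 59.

Two chosen integers sum to 59 exactly when both halves of some pair {x, 59−x} with 22 ≤ x ≤ 59−x ≤ 37 are chosen — 8 such pairs.
The remaining 13 elements (those with no distinct partner in range) can never complete a 59-sum, so the worst case takes all of them and one from each pair: 13 + 8 = 21.
The 22nd integer has to be the second member of some pair, so 21 + 1 = 22.

22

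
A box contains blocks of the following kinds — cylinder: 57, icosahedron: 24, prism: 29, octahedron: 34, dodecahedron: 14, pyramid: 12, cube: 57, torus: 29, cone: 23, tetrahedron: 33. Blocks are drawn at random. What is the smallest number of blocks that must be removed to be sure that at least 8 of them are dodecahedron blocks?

In the worst case for collecting dodecahedron blocks, every non-dodecahedron block comes out first.
There are 57 + 24 + 29 + 34 + 12 + 57 + 29 + 23 + 33 = 298 non-dodecahedron blocks altogether.
After those, each further block must be dodecahedron, so 298 + 8 = 306 draws guarantee 8 dodecahedron blocks.

306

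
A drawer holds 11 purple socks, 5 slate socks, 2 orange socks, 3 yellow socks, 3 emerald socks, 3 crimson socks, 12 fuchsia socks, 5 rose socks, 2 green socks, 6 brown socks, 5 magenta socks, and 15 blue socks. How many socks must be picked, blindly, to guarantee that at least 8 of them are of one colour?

56

The 12 colours are the holes; the socks drawn are the pigeons.
To avoid 8 of any one colour, the worst case takes at most 7 of each colour, or every sock of a colour that has fewer than 7.
That gives 7 + 5 + 2 + 3 + 3 + 3 + 7 + 5 + 2 + 6 + 5 + 7 = 55 socks with no colour reaching 8.
The next sock forces some colour to 8, so 55 + 1 = 56.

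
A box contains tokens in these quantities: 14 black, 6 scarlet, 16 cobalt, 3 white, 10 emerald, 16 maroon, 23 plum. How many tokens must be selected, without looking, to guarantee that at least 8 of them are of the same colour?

45

An adversary could hand out at most 7 tokens per colour (scarlet, white run out sooner): 7 + 6 + 7 + 3 + 7 + 7 + 7 = 44 tokens and still no colour has 8.
Pigeonhole: one more token lands in a colour already at 7, so 45 draws are enough and 44 are not.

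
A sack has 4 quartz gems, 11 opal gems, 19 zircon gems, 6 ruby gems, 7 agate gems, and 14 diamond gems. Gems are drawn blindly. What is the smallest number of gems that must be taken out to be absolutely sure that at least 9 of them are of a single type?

42

An adversary could hand out at most 8 gems per type (quartz, ruby, agate run out sooner): 4 + 8 + 8 + 6 + 7 + 8 = 41 gems and still no type has 9.
One more gem lands in a type already at 8, so 42 draws are enough and 41 are not.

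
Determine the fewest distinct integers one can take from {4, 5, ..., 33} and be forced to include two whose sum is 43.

19

Group the elements by complementary pair {x, 43−x}: {10,33}, {11,32}, {12,31}, …, giving 12 two-element pairs and 6 integers whose partner 43−x falls outside [4,33].
Treating each of those 18 groups as a pigeonhole, one can pick one integer per group — 18 integers — with no two summing to 43.
The 19th integer lands in an occupied pair, forcing a sum of 43.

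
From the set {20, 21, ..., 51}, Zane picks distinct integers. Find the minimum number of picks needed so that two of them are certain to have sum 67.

Group the elements by complementary pair {x, 67−x}: {20,47}, {21,46}, {22,45}, …, giving 14 two-element pairs and 4 integers whose partner 67−x falls outside [20,51].
Treating each of those 18 groups as a pigeonhole, one can pick one integer per group — 18 integers — with no two summing to 67.
The 19th integer lands in an occupied pair, forcing a sum of 67.

19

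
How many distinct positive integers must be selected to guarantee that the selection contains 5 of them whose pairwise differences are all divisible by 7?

29

Integers whose pairwise differences are multiples of 7 are exactly those sharing a remainder mod 7. By the pigeonhole principle, the 7 residue classes mod 7 are the pigeonholes.
With 28 integers one could put 4 in each residue class and have no class reach 5.
The 29th integer pushes some class to 5, so 7·4 + 1 = 29.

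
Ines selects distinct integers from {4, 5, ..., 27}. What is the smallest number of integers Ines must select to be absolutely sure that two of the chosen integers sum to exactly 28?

15

Group the elements by complementary pair {x, 28−x}: {4,24}, {5,23}, {6,22}, …, giving 10 two-element pairs, the single value 14 (it cannot pair with itself since the integers are distinct), and 3 integers whose partner 28−x falls outside [4,27].
Pigeonhole: treating each of those 14 groups as a pigeonhole, one can pick one integer per group — 14 integers — with no two summing to 28.
The 15th integer lands in an occupied pair, forcing a sum of 28.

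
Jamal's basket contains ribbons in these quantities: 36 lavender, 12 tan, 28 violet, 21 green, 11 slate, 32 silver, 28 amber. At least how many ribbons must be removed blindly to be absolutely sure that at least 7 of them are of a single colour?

An adversary could hand out at most 6 ribbons per colour: 6 + 6 + 6 + 6 + 6 + 6 + 6 = 42 ribbons and still no colour has 7.
One more ribbon lands in a colour already at 6, so 43 draws are enough and 42 are not.

43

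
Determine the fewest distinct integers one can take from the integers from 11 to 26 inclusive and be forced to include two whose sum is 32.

A set avoiding the sum 32 can contain at most one of each pair {x, 32−x}, plus the 6 elements whose complement lies outside the range or equal to its own complement.
The integers 16, …, 26 (11 of them) are such a set: any two sum to at least 16+17 = 33 > 32.
Any 12th integer completes one of the 5 pairs, so 12 choices force a sum of 32.

12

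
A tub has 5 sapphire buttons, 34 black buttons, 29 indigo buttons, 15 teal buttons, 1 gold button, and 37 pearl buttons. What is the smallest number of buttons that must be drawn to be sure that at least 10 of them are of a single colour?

An adversary could hand out at most 9 buttons per colour (sapphire, gold run out sooner): 5 + 9 + 9 + 9 + 1 + 9 = 42 buttons and still no colour has 10.
One more button lands in a colour already at 9, so 43 draws are enough and 42 are not.

43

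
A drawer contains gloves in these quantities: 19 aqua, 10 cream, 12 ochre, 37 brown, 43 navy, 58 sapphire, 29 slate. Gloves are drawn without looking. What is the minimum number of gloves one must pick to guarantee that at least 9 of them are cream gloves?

In the worst case for collecting cream gloves, every non-cream glove comes out first.
There are 19 + 12 + 37 + 43 + 58 + 29 = 198 non-cream gloves altogether.
After those, each further glove must be cream, so 198 + 9 = 207 draws guarantee 9 cream gloves.

207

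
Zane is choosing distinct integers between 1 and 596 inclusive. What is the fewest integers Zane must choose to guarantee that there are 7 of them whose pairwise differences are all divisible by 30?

Integers whose pairwise differences are multiples of 30 are exactly those sharing a remainder mod 30. The 30 residue classes mod 30 are the pigeonholes.
With 180 integers one could put 6 in each residue class and have no class reach 7.
The 181st integer pushes some class to 7, so 30·6 + 1 = 181.

181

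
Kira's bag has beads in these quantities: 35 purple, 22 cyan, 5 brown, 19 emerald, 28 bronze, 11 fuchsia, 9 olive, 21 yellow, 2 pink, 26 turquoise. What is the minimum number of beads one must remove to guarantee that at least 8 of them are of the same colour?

64

An adversary could hand out at most 7 beads per colour (brown, pink run out sooner): 7 + 7 + 5 + 7 + 7 + 7 + 7 + 7 + 2 + 7 = 63 beads and still no colour has 8.
One more bead lands in a colour already at 7, so 64 draws are enough and 63 are not.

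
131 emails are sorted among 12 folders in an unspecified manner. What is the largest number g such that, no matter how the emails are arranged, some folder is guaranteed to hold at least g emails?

11

The 12 folders are the holes and the 131 emails are the pigeons.
If every folder held at most 10 emails, the total would be at most 12 × 10 = 120, which is less than 131.
So some folder holds at least ⌈131/12⌉ = 11 emails.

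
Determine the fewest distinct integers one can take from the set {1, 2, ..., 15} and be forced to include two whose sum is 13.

Group the elements by complementary pair {x, 13−x}: {1,12}, {2,11}, {3,10}, …, giving 6 two-element pairs and 3 integers whose partner 13−x falls outside [1,15].
Treating each of those 9 groups as a pigeonhole, one can pick one integer per group — 9 integers — with no two summing to 13.
The 10th integer lands in an occupied pair, forcing a sum of 13.

10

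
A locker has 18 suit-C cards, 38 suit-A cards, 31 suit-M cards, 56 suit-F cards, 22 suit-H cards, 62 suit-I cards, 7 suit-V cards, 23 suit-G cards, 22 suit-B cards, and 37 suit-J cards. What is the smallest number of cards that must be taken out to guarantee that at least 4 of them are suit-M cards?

289

In the worst case for collecting suit-M cards, every non-suit-M card comes out first.
There are 18 + 38 + 56 + 22 + 62 + 7 + 23 + 22 + 37 = 285 non-suit-M cards altogether.
After those, each further card must be suit-M, so 285 + 4 = 289 draws guarantee 4 suit-M cards.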